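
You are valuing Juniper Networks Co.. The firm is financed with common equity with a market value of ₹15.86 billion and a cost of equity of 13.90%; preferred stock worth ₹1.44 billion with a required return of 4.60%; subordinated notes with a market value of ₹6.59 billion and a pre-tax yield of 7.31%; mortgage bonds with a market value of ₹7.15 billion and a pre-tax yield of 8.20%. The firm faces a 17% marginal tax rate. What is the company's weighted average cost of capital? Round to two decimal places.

Total capital V = 15.86 + 1.44 + 6.59 + 7.15 = 31.04.
Equity: weight = 15.86/31.04 = 0.5110; cost = 13.9%.
Preferred: weight = 1.44/31.04 = 0.0464; cost = 4.6%.
Subordinated notes: weight = 6.59/31.04 = 0.2123; after-tax cost = 7.31% × (1 − 17%) = 6.0673%.
Mortgage bonds: weight = 7.15/31.04 = 0.2303; after-tax cost = 8.2% × (1 − 17%) = 6.8060%.
WACC = 0.5110 × 13.9000% + 0.0464 × 4.6000% + 0.2123 × 6.0673% + 0.2303 × 6.8060% = 10.1715%.

10.17%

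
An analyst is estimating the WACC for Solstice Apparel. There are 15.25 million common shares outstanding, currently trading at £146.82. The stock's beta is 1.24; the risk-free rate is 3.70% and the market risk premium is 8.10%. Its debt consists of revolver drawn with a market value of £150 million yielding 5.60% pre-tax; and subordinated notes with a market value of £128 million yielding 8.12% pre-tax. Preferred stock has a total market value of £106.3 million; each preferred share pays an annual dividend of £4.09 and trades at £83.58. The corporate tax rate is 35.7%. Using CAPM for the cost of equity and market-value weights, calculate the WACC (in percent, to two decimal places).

12.39%

Cost of equity via CAPM: Re = 3.7% + 1.24 × 8.1% = 13.7440%.
Cost of preferred: Rp = 4.09 / 83.58 = 4.8935%.
Market value of equity E = 146.82 × 15.25m = 2239.005m.
Total capital V = 2239.005 + 106.3 + 150 + 128 = 2623.305.
Equity: weight = 2239.005/2623.305 = 0.8535; cost = 13.744%.
Preferred: weight = 106.3/2623.305 = 0.0405; cost = 4.8935%.
Revolver drawn: weight = 150/2623.305 = 0.0572; after-tax cost = 5.6% × (1 − 35.7%) = 3.6008%.
Subordinated notes: weight = 128/2623.305 = 0.0488; after-tax cost = 8.12% × (1 − 35.7%) = 5.2212%.
WACC = 0.8535 × 13.7440% + 0.0405 × 4.8935% + 0.0572 × 3.6008% + 0.0488 × 5.2212% = 12.3895%.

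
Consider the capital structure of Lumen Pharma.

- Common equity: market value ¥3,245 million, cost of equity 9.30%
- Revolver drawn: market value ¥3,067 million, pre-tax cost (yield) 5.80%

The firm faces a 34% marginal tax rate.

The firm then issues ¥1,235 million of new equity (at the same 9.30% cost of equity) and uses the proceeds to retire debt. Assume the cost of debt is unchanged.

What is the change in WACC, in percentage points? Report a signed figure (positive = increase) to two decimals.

+1.07 pp

Current WACC:
Total capital V = 3245 + 3067 = 6312.
Equity: weight = 3245/6312 = 0.5141; cost = 9.3%.
Revolver drawn: weight = 3067/6312 = 0.4859; after-tax cost = 5.8% × (1 − 34%) = 3.8280%.
WACC = 0.5141 × 9.3000% + 0.4859 × 3.8280% = 6.6412%.
After the change:
Total capital V = 4480 + 1832 = 6312.
Equity: weight = 4480/6312 = 0.7098; cost = 9.3%.
Revolver drawn: weight = 1832/6312 = 0.2902; after-tax cost = 5.8% × (1 − 34%) = 3.8280%.
WACC = 0.7098 × 9.3000% + 0.2902 × 3.8280% = 7.7118%.
Change in WACC = 7.7118% − 6.6412% = 1.0706 pp.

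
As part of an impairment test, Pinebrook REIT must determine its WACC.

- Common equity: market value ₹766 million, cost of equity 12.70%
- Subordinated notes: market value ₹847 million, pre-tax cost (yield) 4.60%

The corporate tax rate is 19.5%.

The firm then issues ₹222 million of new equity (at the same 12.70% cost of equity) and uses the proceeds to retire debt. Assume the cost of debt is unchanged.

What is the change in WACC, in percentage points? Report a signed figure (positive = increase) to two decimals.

Current WACC:
Total capital V = 766 + 847 = 1613.
Equity: weight = 766/1613 = 0.4749; cost = 12.7%.
Subordinated notes: weight = 847/1613 = 0.5251; after-tax cost = 4.6% × (1 − 19.5%) = 3.7030%.
WACC = 0.4749 × 12.7000% + 0.5251 × 3.7030% = 7.9756%.
After the change:
Total capital V = 988 + 625 = 1613.
Equity: weight = 988/1613 = 0.6125; cost = 12.7%.
Subordinated notes: weight = 625/1613 = 0.3875; after-tax cost = 4.6% × (1 − 19.5%) = 3.7030%.
WACC = 0.6125 × 12.7000% + 0.3875 × 3.7030% = 9.2139%.
Change in WACC = 9.2139% − 7.9756% = 1.2383 pp.

+1.24 pp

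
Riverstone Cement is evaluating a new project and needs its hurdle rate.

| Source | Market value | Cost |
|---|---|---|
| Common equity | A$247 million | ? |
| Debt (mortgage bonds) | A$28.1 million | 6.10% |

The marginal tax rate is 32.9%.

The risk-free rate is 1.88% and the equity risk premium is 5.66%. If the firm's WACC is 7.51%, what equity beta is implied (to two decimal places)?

1.06

Total capital V = 247 + 28.1 = 275.1.
Equity weight = 247/275.1 = 0.8979.
Mortgage bonds weight = 28.1/275.1 = 0.1021.
Debt contribution = 0.1021 × 6.1% × (1 − 32.9%) = 0.4181%.
Required equity contribution = 7.51% − 0.4181% = 7.0919%  ⇒  Re = 7.8987%.
CAPM: 7.8987% = 1.88% + β × 5.66%  ⇒  β = 1.0634.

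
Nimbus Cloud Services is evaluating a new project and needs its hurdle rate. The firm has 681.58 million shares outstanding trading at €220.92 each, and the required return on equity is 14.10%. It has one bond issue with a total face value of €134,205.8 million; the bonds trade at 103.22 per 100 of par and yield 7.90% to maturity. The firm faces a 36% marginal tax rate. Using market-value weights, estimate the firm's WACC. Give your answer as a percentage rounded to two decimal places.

9.77%

Market value of equity E = 220.92 × 681.58m = 150574.6536m. Market value of debt D = 134205.8m × 103.22/100 = 138527.22676m.
Total capital V = 150574.6536 + 138527.22676 = 289101.88036.
Equity: weight = 150574.6536/289101.88036 = 0.5208; cost = 14.1%.
Bonds outstanding: weight = 138527.22676/289101.88036 = 0.4792; after-tax cost = 7.9% × (1 − 36%) = 5.0560%.
WACC = 0.5208 × 14.1000% + 0.4792 × 5.0560% = 9.7664%.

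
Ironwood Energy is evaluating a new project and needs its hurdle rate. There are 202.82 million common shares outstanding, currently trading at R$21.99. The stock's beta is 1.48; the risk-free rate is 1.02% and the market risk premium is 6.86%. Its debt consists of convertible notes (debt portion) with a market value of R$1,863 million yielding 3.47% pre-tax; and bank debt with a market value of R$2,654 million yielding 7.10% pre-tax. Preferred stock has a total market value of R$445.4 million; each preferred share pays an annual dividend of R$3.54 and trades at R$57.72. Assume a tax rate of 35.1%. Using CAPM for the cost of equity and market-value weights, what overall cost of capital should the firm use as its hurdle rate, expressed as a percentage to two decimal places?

Cost of equity via CAPM: Re = 1.02% + 1.48 × 6.86% = 11.1728%.
Cost of preferred: Rp = 3.54 / 57.72 = 6.1331%.
Market value of equity E = 21.99 × 202.82m = 4460.0118m.
Total capital V = 4460.0118 + 445.4 + 1863 + 2654 = 9422.4118.
Equity: weight = 4460.0118/9422.4118 = 0.4733; cost = 11.1728%.
Preferred: weight = 445.4/9422.4118 = 0.0473; cost = 6.1331%.
Convertible notes (debt portion): weight = 1863/9422.4118 = 0.1977; after-tax cost = 3.47% × (1 − 35.1%) = 2.2520%.
Bank debt: weight = 2654/9422.4118 = 0.2817; after-tax cost = 7.1% × (1 − 35.1%) = 4.6079%.
WACC = 0.4733 × 11.1728% + 0.0473 × 6.1331% + 0.1977 × 2.2520% + 0.2817 × 4.6079% = 7.3216%.

7.32%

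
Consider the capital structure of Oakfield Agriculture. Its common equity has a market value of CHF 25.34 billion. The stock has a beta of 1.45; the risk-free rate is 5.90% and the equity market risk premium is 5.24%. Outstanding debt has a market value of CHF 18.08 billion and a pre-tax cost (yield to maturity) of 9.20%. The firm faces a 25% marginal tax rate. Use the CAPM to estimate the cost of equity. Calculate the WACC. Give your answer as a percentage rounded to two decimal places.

10.75%

Cost of equity via CAPM: Re = 5.9% + 1.45 × 5.24% = 13.4980%.
Total capital V = 25.34 + 18.08 = 43.42.
Equity: weight = 25.34/43.42 = 0.5836; cost = 13.498%.
Debt: weight = 18.08/43.42 = 0.4164; after-tax cost = 9.2% × (1 − 25%) = 6.9000%.
WACC = 0.5836 × 13.4980% + 0.4164 × 6.9000% = 10.7506%.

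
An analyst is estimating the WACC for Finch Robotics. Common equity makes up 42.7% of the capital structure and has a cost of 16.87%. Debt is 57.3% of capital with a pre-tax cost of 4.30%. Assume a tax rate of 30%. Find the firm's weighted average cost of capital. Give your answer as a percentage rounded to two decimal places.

After-tax cost of debt = 4.3% × (1 − 30%) = 3.0100%.
WACC = 0.427 × 16.8700% + 0.573 × 3.0100% = 8.9282%.

8.93%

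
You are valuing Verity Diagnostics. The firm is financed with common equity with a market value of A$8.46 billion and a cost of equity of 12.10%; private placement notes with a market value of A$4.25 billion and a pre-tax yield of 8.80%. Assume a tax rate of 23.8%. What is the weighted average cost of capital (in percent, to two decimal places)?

10.30%

Total capital V = 8.46 + 4.25 = 12.71.
Equity: weight = 8.46/12.71 = 0.6656; cost = 12.1%.
Private placement notes: weight = 4.25/12.71 = 0.3344; after-tax cost = 8.8% × (1 − 23.8%) = 6.7056%.
WACC = 0.6656 × 12.1000% + 0.3344 × 6.7056% = 10.2962%.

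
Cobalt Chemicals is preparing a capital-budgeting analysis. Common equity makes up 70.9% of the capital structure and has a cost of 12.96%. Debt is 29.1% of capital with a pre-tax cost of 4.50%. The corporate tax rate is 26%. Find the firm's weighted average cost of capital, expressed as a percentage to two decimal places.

After-tax cost of debt = 4.5% × (1 − 26%) = 3.3300%.
WACC = 0.709 × 12.9600% + 0.291 × 3.3300% = 10.1577%.

10.16%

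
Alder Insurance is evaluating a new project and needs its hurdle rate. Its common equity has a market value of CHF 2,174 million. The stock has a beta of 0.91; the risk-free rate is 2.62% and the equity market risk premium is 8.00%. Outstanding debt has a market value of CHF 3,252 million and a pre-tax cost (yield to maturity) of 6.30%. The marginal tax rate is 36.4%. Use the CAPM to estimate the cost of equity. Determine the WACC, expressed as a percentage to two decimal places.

Cost of equity via CAPM: Re = 2.62% + 0.91 × 8.0% = 9.9000%.
Total capital V = 2174 + 3252 = 5426.
Equity: weight = 2174/5426 = 0.4007; cost = 9.9%.
Debt: weight = 3252/5426 = 0.5993; after-tax cost = 6.3% × (1 − 36.4%) = 4.0068%.
WACC = 0.4007 × 9.9000% + 0.5993 × 4.0068% = 6.3680%.

6.37%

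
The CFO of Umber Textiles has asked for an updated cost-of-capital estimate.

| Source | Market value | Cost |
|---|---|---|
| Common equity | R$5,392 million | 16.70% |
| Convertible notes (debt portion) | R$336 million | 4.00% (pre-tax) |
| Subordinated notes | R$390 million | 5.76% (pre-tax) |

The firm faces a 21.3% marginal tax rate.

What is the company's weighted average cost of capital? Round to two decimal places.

Total capital V = 5392 + 336 + 390 = 6118.
Equity: weight = 5392/6118 = 0.8813; cost = 16.7%.
Convertible notes (debt portion): weight = 336/6118 = 0.0549; after-tax cost = 4% × (1 − 21.3%) = 3.1480%.
Subordinated notes: weight = 390/6118 = 0.0637; after-tax cost = 5.76% × (1 − 21.3%) = 4.5331%.
WACC = 0.8813 × 16.7000% + 0.0549 × 3.1480% + 0.0637 × 4.5331% = 15.1801%.

15.18%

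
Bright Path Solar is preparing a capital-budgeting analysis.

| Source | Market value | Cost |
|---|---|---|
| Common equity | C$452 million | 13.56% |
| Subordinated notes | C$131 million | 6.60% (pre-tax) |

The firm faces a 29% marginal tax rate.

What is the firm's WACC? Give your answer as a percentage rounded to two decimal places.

Total capital V = 452 + 131 = 583.
Equity: weight = 452/583 = 0.7753; cost = 13.56%.
Subordinated notes: weight = 131/583 = 0.2247; after-tax cost = 6.6% × (1 − 29%) = 4.6860%.
WACC = 0.7753 × 13.5600% + 0.2247 × 4.6860% = 11.5660%.

11.57%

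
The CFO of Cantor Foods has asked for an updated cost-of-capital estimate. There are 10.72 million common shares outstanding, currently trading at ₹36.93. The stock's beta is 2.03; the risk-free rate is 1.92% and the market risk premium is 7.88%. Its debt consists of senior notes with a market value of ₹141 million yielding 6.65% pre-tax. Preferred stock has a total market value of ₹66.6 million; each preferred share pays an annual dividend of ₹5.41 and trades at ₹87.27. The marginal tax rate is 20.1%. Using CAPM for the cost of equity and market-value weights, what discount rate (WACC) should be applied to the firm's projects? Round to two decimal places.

13.68%

Cost of equity via CAPM: Re = 1.92% + 2.03 × 7.88% = 17.9164%.
Cost of preferred: Rp = 5.41 / 87.27 = 6.1992%.
Market value of equity E = 36.93 × 10.72m = 395.8896m.
Total capital V = 395.8896 + 66.6 + 141 = 603.4896.
Equity: weight = 395.8896/603.4896 = 0.6560; cost = 17.9164%.
Preferred: weight = 66.6/603.4896 = 0.1104; cost = 6.1992%.
Senior notes: weight = 141/603.4896 = 0.2336; after-tax cost = 6.65% × (1 − 20.1%) = 5.3133%.
WACC = 0.6560 × 17.9164% + 0.1104 × 6.1992% + 0.2336 × 5.3133% = 13.6787%.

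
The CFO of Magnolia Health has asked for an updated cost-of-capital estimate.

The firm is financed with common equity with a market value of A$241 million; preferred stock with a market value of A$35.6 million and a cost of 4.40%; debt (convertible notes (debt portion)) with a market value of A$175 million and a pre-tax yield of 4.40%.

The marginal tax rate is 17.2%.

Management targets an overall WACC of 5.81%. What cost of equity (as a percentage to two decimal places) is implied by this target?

7.59%

Total capital V = 241 + 35.6 + 175 = 451.6.
Equity weight = 241/451.6 = 0.5337.
Preferred weight = 35.6/451.6 = 0.0788.
Convertible notes (debt portion) weight = 175/451.6 = 0.3875.
Debt contribution = 0.3875 × 4.4% × (1 − 17.2%) = 1.4118%.
Preferred contribution = 0.0788 × 4.4% = 0.3469%.
Required equity contribution = 5.81% − 1.7586% = 4.0514%.
Re = 4.0514% / 0.5337 = 7.5917%.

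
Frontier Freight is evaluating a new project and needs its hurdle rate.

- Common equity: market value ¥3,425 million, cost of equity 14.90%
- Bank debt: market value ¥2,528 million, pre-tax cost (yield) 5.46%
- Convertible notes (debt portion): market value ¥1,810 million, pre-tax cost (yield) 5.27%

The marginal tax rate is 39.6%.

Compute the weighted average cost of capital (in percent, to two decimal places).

8.39%

Total capital V = 3425 + 2528 + 1810 = 7763.
Equity: weight = 3425/7763 = 0.4412; cost = 14.9%.
Bank debt: weight = 2528/7763 = 0.3256; after-tax cost = 5.46% × (1 − 39.6%) = 3.2978%.
Convertible notes (debt portion): weight = 1810/7763 = 0.2332; after-tax cost = 5.27% × (1 − 39.6%) = 3.1831%.
WACC = 0.4412 × 14.9000% + 0.3256 × 3.2978% + 0.2332 × 3.1831% = 8.3899%.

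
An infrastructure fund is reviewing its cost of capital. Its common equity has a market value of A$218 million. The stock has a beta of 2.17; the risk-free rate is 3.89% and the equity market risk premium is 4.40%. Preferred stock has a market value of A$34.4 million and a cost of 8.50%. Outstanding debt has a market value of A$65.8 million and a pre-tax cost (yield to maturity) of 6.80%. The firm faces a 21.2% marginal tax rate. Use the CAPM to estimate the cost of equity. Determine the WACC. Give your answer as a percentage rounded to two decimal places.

Cost of equity via CAPM: Re = 3.89% + 2.17 × 4.4% = 13.4380%.
Total capital V = 218 + 34.4 + 65.8 = 318.2.
Equity: weight = 218/318.2 = 0.6851; cost = 13.438%.
Preferred: weight = 34.4/318.2 = 0.1081; cost = 8.5%.
Debt: weight = 65.8/318.2 = 0.2068; after-tax cost = 6.8% × (1 − 21.2%) = 5.3584%.
WACC = 0.6851 × 13.4380% + 0.1081 × 8.5000% + 0.2068 × 5.3584% = 11.2334%.

11.23%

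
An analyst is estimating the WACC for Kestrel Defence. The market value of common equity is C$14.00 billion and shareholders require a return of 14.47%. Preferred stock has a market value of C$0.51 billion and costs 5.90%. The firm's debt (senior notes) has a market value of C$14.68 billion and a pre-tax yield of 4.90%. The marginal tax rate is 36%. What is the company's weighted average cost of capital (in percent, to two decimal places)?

Total capital V = 14 + 0.51 + 14.68 = 29.19.
Equity: weight = 14/29.19 = 0.4796; cost = 14.47%.
Preferred: weight = 0.51/29.19 = 0.0175; cost = 5.9%.
Senior notes: weight = 14.68/29.19 = 0.5029; after-tax cost = 4.9% × (1 − 36%) = 3.1360%.
WACC = 0.4796 × 14.4700% + 0.0175 × 5.9000% + 0.5029 × 3.1360% = 8.6203%.

8.62%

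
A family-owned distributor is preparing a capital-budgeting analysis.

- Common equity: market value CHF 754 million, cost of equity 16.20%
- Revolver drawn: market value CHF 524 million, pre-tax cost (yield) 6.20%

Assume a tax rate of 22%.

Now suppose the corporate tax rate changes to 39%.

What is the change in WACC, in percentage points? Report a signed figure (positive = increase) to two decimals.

Current WACC:
Total capital V = 754 + 524 = 1278.
Equity: weight = 754/1278 = 0.5900; cost = 16.2%.
Revolver drawn: weight = 524/1278 = 0.4100; after-tax cost = 6.2% × (1 − 22%) = 4.8360%.
WACC = 0.5900 × 16.2000% + 0.4100 × 4.8360% = 11.5406%.
After the change:
Total capital V = 754 + 524 = 1278.
Equity: weight = 754/1278 = 0.5900; cost = 16.2%.
Revolver drawn: weight = 524/1278 = 0.4100; after-tax cost = 6.2% × (1 − 39%) = 3.7820%.
WACC = 0.5900 × 16.2000% + 0.4100 × 3.7820% = 11.1084%.
Change in WACC = 11.1084% − 11.5406% = -0.4322 pp.

-0.43 pp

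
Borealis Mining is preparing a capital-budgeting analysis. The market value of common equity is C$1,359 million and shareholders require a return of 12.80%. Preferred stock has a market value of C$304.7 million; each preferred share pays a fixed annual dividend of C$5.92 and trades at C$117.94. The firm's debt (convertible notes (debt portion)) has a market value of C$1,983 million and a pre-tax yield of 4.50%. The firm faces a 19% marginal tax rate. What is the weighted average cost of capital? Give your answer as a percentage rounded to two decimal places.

7.17%

Cost of preferred: Rp = 5.92 / 117.94 = 5.0195%.
Total capital V = 1359 + 304.7 + 1983 = 3646.7.
Equity: weight = 1359/3646.7 = 0.3727; cost = 12.8%.
Preferred: weight = 304.7/3646.7 = 0.0836; cost = 5.0195%.
Convertible notes (debt portion): weight = 1983/3646.7 = 0.5438; after-tax cost = 4.5% × (1 − 19%) = 3.6450%.
WACC = 0.3727 × 12.8000% + 0.0836 × 5.0195% + 0.5438 × 3.6450% = 7.1716%.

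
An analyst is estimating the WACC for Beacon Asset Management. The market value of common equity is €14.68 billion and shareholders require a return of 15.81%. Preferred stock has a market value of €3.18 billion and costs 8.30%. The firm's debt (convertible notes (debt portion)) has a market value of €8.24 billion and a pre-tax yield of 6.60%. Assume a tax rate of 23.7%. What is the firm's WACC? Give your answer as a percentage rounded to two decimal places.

Total capital V = 14.68 + 3.18 + 8.24 = 26.1.
Equity: weight = 14.68/26.1 = 0.5625; cost = 15.81%.
Preferred: weight = 3.18/26.1 = 0.1218; cost = 8.3%.
Convertible notes (debt portion): weight = 8.24/26.1 = 0.3157; after-tax cost = 6.6% × (1 − 23.7%) = 5.0358%.
WACC = 0.5625 × 15.8100% + 0.1218 × 8.3000% + 0.3157 × 5.0358% = 11.4935%.

11.49%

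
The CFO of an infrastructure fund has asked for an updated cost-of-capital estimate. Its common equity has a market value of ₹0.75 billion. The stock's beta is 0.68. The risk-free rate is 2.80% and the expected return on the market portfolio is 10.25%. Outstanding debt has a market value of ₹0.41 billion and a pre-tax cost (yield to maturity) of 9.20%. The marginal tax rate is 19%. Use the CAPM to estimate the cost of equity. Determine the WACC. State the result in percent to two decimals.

Market risk premium = 10.25% − 2.8% = 7.45%.
Cost of equity via CAPM: Re = 2.8% + 0.68 × 7.45% = 7.8660%.
Total capital V = 0.75 + 0.41 = 1.16.
Equity: weight = 0.75/1.16 = 0.6466; cost = 7.866%.
Debt: weight = 0.41/1.16 = 0.3534; after-tax cost = 9.2% × (1 − 19%) = 7.4520%.
WACC = 0.6466 × 7.8660% + 0.3534 × 7.4520% = 7.7197%.

7.72%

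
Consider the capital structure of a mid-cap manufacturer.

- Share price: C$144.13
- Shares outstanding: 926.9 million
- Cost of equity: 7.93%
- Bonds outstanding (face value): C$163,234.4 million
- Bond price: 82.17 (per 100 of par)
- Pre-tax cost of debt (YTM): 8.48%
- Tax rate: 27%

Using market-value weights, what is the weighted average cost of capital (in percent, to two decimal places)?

7.06%

Market value of equity E = 144.13 × 926.9m = 133594.097m. Market value of debt D = 163234.4m × 82.17/100 = 134129.70648m.
Total capital V = 133594.097 + 134129.70648 = 267723.80348.
Equity: weight = 133594.097/267723.80348 = 0.4990; cost = 7.93%.
Bonds outstanding: weight = 134129.70648/267723.80348 = 0.5010; after-tax cost = 8.48% × (1 − 27%) = 6.1904%.
WACC = 0.4990 × 7.9300% + 0.5010 × 6.1904% = 7.0585%.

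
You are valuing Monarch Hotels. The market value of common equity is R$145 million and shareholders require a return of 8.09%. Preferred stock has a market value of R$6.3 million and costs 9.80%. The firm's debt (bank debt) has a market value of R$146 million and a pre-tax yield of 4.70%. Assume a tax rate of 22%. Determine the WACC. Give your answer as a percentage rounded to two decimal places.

5.95%

Total capital V = 145 + 6.3 + 146 = 297.3.
Equity: weight = 145/297.3 = 0.4877; cost = 8.09%.
Preferred: weight = 6.3/297.3 = 0.0212; cost = 9.8%.
Bank debt: weight = 146/297.3 = 0.4911; after-tax cost = 4.7% × (1 − 22%) = 3.6660%.
WACC = 0.4877 × 8.0900% + 0.0212 × 9.8000% + 0.4911 × 3.6660% = 5.9537%.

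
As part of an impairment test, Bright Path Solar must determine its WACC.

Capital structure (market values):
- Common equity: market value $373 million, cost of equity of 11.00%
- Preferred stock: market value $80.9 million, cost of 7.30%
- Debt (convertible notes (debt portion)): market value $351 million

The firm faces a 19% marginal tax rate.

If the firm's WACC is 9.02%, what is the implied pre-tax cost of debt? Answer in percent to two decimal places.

9.03%

Total capital V = 373 + 80.9 + 351 = 804.9.
Equity weight = 373/804.9 = 0.4634.
Preferred weight = 80.9/804.9 = 0.1005.
Convertible notes (debt portion) weight = 351/804.9 = 0.4361.
Equity contribution = 0.4634 × 11% = 5.0975%.
Preferred contribution = 0.1005 × 7.3% = 0.7337%.
Remaining for debt = 9.02% − 5.8312% = 3.1888%.
Rd × (1 − 19%) × 0.4361 = 3.1888%  ⇒  Rd = 9.0276%.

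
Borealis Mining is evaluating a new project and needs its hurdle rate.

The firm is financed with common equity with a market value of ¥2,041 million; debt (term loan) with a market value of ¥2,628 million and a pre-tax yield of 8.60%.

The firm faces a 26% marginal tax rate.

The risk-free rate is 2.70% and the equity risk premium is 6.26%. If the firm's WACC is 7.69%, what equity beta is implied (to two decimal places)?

Total capital V = 2041 + 2628 = 4669.
Equity weight = 2041/4669 = 0.4371.
Term loan weight = 2628/4669 = 0.5629.
Debt contribution = 0.5629 × 8.6% × (1 − 26%) = 3.5821%.
Required equity contribution = 7.69% − 3.5821% = 4.1079%  ⇒  Re = 9.3974%.
CAPM: 9.3974% = 2.7% + β × 6.26%  ⇒  β = 1.0699.

1.07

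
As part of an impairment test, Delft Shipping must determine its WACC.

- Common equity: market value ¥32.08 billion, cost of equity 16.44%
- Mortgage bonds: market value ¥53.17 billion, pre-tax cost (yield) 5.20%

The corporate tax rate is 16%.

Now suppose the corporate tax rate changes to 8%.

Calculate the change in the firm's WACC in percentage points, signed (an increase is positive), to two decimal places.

Current WACC:
Total capital V = 32.08 + 53.17 = 85.25.
Equity: weight = 32.08/85.25 = 0.3763; cost = 16.44%.
Mortgage bonds: weight = 53.17/85.25 = 0.6237; after-tax cost = 5.2% × (1 − 16%) = 4.3680%.
WACC = 0.3763 × 16.4400% + 0.6237 × 4.3680% = 8.9108%.
After the change:
Total capital V = 32.08 + 53.17 = 85.25.
Equity: weight = 32.08/85.25 = 0.3763; cost = 16.44%.
Mortgage bonds: weight = 53.17/85.25 = 0.6237; after-tax cost = 5.2% × (1 − 8%) = 4.7840%.
WACC = 0.3763 × 16.4400% + 0.6237 × 4.7840% = 9.1702%.
Change in WACC = 9.1702% − 8.9108% = 0.2595 pp.

+0.26 pp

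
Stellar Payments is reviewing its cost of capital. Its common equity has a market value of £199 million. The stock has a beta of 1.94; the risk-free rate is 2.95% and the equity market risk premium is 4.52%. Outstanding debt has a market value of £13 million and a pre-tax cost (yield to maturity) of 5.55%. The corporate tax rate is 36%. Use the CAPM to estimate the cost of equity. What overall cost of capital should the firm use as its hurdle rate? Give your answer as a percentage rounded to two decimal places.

Cost of equity via CAPM: Re = 2.95% + 1.94 × 4.52% = 11.7188%.
Total capital V = 199 + 13 = 212.
Equity: weight = 199/212 = 0.9387; cost = 11.7188%.
Debt: weight = 13/212 = 0.0613; after-tax cost = 5.55% × (1 − 36%) = 3.5520%.
WACC = 0.9387 × 11.7188% + 0.0613 × 3.5520% = 11.2180%.

11.22%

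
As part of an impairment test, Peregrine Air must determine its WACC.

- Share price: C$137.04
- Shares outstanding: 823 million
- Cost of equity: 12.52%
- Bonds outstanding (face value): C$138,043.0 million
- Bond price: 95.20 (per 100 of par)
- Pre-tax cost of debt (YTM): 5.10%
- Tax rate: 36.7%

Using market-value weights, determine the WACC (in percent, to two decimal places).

Market value of equity E = 137.04 × 823m = 112783.92m. Market value of debt D = 138043m × 95.2/100 = 131416.936m.
Total capital V = 112783.92 + 131416.936 = 244200.856.
Equity: weight = 112783.92/244200.856 = 0.4618; cost = 12.52%.
Bonds outstanding: weight = 131416.936/244200.856 = 0.5382; after-tax cost = 5.1% × (1 − 36.7%) = 3.2283%.
WACC = 0.4618 × 12.5200% + 0.5382 × 3.2283% = 7.5197%.

7.52%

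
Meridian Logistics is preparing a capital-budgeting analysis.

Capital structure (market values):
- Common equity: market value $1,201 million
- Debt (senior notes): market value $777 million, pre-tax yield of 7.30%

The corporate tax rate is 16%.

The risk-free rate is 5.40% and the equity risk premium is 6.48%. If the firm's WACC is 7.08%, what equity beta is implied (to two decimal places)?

Total capital V = 1201 + 777 = 1978.
Equity weight = 1201/1978 = 0.6072.
Senior notes weight = 777/1978 = 0.3928.
Debt contribution = 0.3928 × 7.3% × (1 − 16%) = 2.4088%.
Required equity contribution = 7.08% − 2.4088% = 4.6712%  ⇒  Re = 7.6933%.
CAPM: 7.6933% = 5.4% + β × 6.48%  ⇒  β = 0.3539.

0.35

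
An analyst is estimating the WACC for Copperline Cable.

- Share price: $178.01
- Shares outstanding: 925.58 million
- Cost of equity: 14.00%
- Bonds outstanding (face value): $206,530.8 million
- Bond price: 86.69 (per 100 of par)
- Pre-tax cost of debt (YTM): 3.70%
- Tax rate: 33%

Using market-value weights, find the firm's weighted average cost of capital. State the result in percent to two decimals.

8.00%

Market value of equity E = 178.01 × 925.58m = 164762.4958m. Market value of debt D = 206530.8m × 86.69/100 = 179041.55052m.
Total capital V = 164762.4958 + 179041.55052 = 343804.04632.
Equity: weight = 164762.4958/343804.04632 = 0.4792; cost = 14%.
Bonds outstanding: weight = 179041.55052/343804.04632 = 0.5208; after-tax cost = 3.7% × (1 − 33%) = 2.4790%.
WACC = 0.4792 × 14.0000% + 0.5208 × 2.4790% = 8.0003%.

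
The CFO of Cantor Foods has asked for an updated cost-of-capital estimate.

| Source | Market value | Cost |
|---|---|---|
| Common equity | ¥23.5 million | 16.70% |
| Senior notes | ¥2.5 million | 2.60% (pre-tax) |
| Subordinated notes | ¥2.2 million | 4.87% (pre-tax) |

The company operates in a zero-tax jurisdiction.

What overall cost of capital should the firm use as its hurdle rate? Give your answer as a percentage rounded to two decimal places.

14.53%

Total capital V = 23.5 + 2.5 + 2.2 = 28.2.
Equity: weight = 23.5/28.2 = 0.8333; cost = 16.7%.
Senior notes: weight = 2.5/28.2 = 0.0887; after-tax cost = 2.6% × (1 − 0%) = 2.6000%.
Subordinated notes: weight = 2.2/28.2 = 0.0780; after-tax cost = 4.87% × (1 − 0%) = 4.8700%.
WACC = 0.8333 × 16.7000% + 0.0887 × 2.6000% + 0.0780 × 4.8700% = 14.5271%.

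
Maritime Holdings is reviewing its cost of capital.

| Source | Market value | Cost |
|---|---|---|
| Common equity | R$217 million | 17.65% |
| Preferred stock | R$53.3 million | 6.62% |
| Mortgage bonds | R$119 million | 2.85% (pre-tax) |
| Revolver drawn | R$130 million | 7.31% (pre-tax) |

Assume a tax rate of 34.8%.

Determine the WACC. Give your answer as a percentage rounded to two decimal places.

Total capital V = 217 + 53.3 + 119 + 130 = 519.3.
Equity: weight = 217/519.3 = 0.4179; cost = 17.65%.
Preferred: weight = 53.3/519.3 = 0.1026; cost = 6.62%.
Mortgage bonds: weight = 119/519.3 = 0.2292; after-tax cost = 2.85% × (1 − 34.8%) = 1.8582%.
Revolver drawn: weight = 130/519.3 = 0.2503; after-tax cost = 7.31% × (1 − 34.8%) = 4.7661%.
WACC = 0.4179 × 17.6500% + 0.1026 × 6.6200% + 0.2292 × 1.8582% + 0.2503 × 4.7661% = 9.6738%.

9.67%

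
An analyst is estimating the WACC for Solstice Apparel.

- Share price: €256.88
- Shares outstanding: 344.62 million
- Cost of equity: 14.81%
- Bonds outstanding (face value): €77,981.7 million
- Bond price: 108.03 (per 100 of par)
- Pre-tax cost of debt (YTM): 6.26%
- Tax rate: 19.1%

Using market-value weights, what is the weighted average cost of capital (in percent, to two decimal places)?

Market value of equity E = 256.88 × 344.62m = 88525.9856m. Market value of debt D = 77981.7m × 108.03/100 = 84243.63051m.
Total capital V = 88525.9856 + 84243.63051 = 172769.61611.
Equity: weight = 88525.9856/172769.61611 = 0.5124; cost = 14.81%.
Bonds outstanding: weight = 84243.63051/172769.61611 = 0.4876; after-tax cost = 6.26% × (1 − 19.1%) = 5.0643%.
WACC = 0.5124 × 14.8100% + 0.4876 × 5.0643% = 10.0580%.

10.06%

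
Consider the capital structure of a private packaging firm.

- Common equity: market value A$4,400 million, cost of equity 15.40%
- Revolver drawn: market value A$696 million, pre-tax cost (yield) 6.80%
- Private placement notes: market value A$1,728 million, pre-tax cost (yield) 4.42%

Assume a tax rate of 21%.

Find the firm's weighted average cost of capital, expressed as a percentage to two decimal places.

11.36%

Total capital V = 4400 + 696 + 1728 = 6824.
Equity: weight = 4400/6824 = 0.6448; cost = 15.4%.
Revolver drawn: weight = 696/6824 = 0.1020; after-tax cost = 6.8% × (1 − 21%) = 5.3720%.
Private placement notes: weight = 1728/6824 = 0.2532; after-tax cost = 4.42% × (1 − 21%) = 3.4918%.
WACC = 0.6448 × 15.4000% + 0.1020 × 5.3720% + 0.2532 × 3.4918% = 11.3618%.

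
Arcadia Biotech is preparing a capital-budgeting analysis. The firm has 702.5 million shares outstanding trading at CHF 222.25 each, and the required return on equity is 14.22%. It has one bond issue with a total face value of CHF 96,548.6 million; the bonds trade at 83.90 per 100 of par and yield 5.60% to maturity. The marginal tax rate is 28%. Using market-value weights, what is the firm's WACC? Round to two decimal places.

10.74%

Market value of equity E = 222.25 × 702.5m = 156130.625m. Market value of debt D = 96548.6m × 83.9/100 = 81004.2754m.
Total capital V = 156130.625 + 81004.2754 = 237134.9004.
Equity: weight = 156130.625/237134.9004 = 0.6584; cost = 14.22%.
Bonds outstanding: weight = 81004.2754/237134.9004 = 0.3416; after-tax cost = 5.6% × (1 − 28%) = 4.0320%.
WACC = 0.6584 × 14.2200% + 0.3416 × 4.0320% = 10.7398%.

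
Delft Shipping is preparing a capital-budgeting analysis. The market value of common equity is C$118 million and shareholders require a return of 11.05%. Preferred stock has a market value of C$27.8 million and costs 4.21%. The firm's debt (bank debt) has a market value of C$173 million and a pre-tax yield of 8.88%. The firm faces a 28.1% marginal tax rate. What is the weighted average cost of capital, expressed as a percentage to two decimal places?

Total capital V = 118 + 27.8 + 173 = 318.8.
Equity: weight = 118/318.8 = 0.3701; cost = 11.05%.
Preferred: weight = 27.8/318.8 = 0.0872; cost = 4.21%.
Bank debt: weight = 173/318.8 = 0.5427; after-tax cost = 8.88% × (1 − 28.1%) = 6.3847%.
WACC = 0.3701 × 11.0500% + 0.0872 × 4.2100% + 0.5427 × 6.3847% = 7.9219%.

7.92%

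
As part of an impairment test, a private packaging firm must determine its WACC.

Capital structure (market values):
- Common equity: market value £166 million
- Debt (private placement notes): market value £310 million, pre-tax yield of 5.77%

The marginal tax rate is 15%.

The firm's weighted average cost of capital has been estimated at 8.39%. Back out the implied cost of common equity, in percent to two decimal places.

Total capital V = 166 + 310 = 476.
Equity weight = 166/476 = 0.3487.
Private placement notes weight = 310/476 = 0.6513.
Debt contribution = 0.6513 × 5.77% × (1 − 15%) = 3.1941%.
Required equity contribution = 8.39% − 3.1941% = 5.1959%.
Re = 5.1959% / 0.3487 = 14.8991%.

14.90%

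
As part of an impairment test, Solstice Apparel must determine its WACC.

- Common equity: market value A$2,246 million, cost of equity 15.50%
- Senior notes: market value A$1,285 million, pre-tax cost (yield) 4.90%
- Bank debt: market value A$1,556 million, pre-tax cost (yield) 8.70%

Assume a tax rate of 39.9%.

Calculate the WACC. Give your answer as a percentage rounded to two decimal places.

9.19%

Total capital V = 2246 + 1285 + 1556 = 5087.
Equity: weight = 2246/5087 = 0.4415; cost = 15.5%.
Senior notes: weight = 1285/5087 = 0.2526; after-tax cost = 4.9% × (1 − 39.9%) = 2.9449%.
Bank debt: weight = 1556/5087 = 0.3059; after-tax cost = 8.7% × (1 − 39.9%) = 5.2287%.
WACC = 0.4415 × 15.5000% + 0.2526 × 2.9449% + 0.3059 × 5.2287% = 9.1868%.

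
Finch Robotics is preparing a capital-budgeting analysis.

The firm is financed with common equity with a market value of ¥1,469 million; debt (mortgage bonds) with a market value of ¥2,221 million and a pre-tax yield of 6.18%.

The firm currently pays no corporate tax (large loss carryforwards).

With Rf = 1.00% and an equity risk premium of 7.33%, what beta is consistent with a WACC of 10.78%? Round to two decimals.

Total capital V = 1469 + 2221 = 3690.
Equity weight = 1469/3690 = 0.3981.
Mortgage bonds weight = 2221/3690 = 0.6019.
Debt contribution = 0.6019 × 6.18% × (1 − 0%) = 3.7197%.
Required equity contribution = 10.78% − 3.7197% = 7.0603%  ⇒  Re = 17.7348%.
CAPM: 17.7348% = 1.0% + β × 7.33%  ⇒  β = 2.2831.

2.28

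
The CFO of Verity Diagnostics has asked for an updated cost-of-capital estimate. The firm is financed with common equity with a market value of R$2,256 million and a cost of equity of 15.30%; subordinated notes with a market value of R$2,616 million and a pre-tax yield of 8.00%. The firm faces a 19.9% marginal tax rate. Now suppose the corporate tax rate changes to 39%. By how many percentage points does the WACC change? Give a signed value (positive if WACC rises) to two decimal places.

-0.82 pp

Current WACC:
Total capital V = 2256 + 2616 = 4872.
Equity: weight = 2256/4872 = 0.4631; cost = 15.3%.
Subordinated notes: weight = 2616/4872 = 0.5369; after-tax cost = 8% × (1 − 19.9%) = 6.4080%.
WACC = 0.4631 × 15.3000% + 0.5369 × 6.4080% = 10.5255%.
After the change:
Total capital V = 2256 + 2616 = 4872.
Equity: weight = 2256/4872 = 0.4631; cost = 15.3%.
Subordinated notes: weight = 2616/4872 = 0.5369; after-tax cost = 8% × (1 − 39%) = 4.8800%.
WACC = 0.4631 × 15.3000% + 0.5369 × 4.8800% = 9.7050%.
Change in WACC = 9.7050% − 10.5255% = -0.8205 pp.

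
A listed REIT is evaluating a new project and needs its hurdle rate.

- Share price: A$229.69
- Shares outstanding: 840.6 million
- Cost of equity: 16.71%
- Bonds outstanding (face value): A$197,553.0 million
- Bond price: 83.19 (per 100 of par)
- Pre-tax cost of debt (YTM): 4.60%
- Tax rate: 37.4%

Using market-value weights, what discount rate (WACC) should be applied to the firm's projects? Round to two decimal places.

Market value of equity E = 229.69 × 840.6m = 193077.414m. Market value of debt D = 197553m × 83.19/100 = 164344.3407m.
Total capital V = 193077.414 + 164344.3407 = 357421.7547.
Equity: weight = 193077.414/357421.7547 = 0.5402; cost = 16.71%.
Bonds outstanding: weight = 164344.3407/357421.7547 = 0.4598; after-tax cost = 4.6% × (1 − 37.4%) = 2.8796%.
WACC = 0.5402 × 16.7100% + 0.4598 × 2.8796% = 10.3507%.

10.35%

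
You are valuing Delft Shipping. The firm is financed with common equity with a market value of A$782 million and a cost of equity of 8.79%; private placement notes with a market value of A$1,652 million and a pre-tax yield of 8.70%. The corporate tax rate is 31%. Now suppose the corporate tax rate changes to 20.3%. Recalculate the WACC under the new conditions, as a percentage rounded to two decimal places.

After the change:
Total capital V = 782 + 1652 = 2434.
Equity: weight = 782/2434 = 0.3213; cost = 8.79%.
Private placement notes: weight = 1652/2434 = 0.6787; after-tax cost = 8.7% × (1 − 20.3%) = 6.9339%.
WACC = 0.3213 × 8.7900% + 0.6787 × 6.9339% = 7.5302%.

7.53%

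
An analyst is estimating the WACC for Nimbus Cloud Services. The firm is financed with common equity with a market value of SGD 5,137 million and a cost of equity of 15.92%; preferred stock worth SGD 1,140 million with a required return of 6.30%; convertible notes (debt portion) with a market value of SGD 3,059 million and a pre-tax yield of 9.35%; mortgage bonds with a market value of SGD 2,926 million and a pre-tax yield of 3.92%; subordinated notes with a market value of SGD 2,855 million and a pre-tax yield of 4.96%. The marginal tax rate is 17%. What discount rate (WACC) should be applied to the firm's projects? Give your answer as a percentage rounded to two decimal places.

8.86%

Total capital V = 5137 + 1140 + 3059 + 2926 + 2855 = 15117.
Equity: weight = 5137/15117 = 0.3398; cost = 15.92%.
Preferred: weight = 1140/15117 = 0.0754; cost = 6.3%.
Convertible notes (debt portion): weight = 3059/15117 = 0.2024; after-tax cost = 9.35% × (1 − 17%) = 7.7605%.
Mortgage bonds: weight = 2926/15117 = 0.1936; after-tax cost = 3.92% × (1 − 17%) = 3.2536%.
Subordinated notes: weight = 2855/15117 = 0.1889; after-tax cost = 4.96% × (1 − 17%) = 4.1168%.
WACC = 0.3398 × 15.9200% + 0.0754 × 6.3000% + 0.2024 × 7.7605% + 0.1936 × 3.2536% + 0.1889 × 4.1168% = 8.8626%.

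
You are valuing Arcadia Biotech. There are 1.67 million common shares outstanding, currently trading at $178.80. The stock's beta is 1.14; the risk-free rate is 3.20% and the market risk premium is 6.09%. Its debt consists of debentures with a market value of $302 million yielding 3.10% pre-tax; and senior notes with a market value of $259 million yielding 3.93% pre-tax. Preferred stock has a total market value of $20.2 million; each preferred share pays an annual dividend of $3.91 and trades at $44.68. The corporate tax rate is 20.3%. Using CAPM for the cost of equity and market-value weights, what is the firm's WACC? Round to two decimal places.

5.41%

Cost of equity via CAPM: Re = 3.2% + 1.14 × 6.09% = 10.1426%.
Cost of preferred: Rp = 3.91 / 44.68 = 8.7511%.
Market value of equity E = 178.8 × 1.67m = 298.596m.
Total capital V = 298.596 + 20.2 + 302 + 259 = 879.796.
Equity: weight = 298.596/879.796 = 0.3394; cost = 10.1426%.
Preferred: weight = 20.2/879.796 = 0.0230; cost = 8.7511%.
Debentures: weight = 302/879.796 = 0.3433; after-tax cost = 3.1% × (1 − 20.3%) = 2.4707%.
Senior notes: weight = 259/879.796 = 0.2944; after-tax cost = 3.93% × (1 − 20.3%) = 3.1322%.
WACC = 0.3394 × 10.1426% + 0.0230 × 8.7511% + 0.3433 × 2.4707% + 0.2944 × 3.1322% = 5.4134%.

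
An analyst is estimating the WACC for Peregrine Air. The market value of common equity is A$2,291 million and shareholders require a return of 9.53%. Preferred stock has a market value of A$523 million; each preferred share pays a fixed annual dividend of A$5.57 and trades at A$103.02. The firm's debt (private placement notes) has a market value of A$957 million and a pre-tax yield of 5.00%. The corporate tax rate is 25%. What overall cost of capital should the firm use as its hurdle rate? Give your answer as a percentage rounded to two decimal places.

Cost of preferred: Rp = 5.57 / 103.02 = 5.4067%.
Total capital V = 2291 + 523 + 957 = 3771.
Equity: weight = 2291/3771 = 0.6075; cost = 9.53%.
Preferred: weight = 523/3771 = 0.1387; cost = 5.4067%.
Private placement notes: weight = 957/3771 = 0.2538; after-tax cost = 5% × (1 − 25%) = 3.7500%.
WACC = 0.6075 × 9.5300% + 0.1387 × 5.4067% + 0.2538 × 3.7500% = 7.4913%.

7.49%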